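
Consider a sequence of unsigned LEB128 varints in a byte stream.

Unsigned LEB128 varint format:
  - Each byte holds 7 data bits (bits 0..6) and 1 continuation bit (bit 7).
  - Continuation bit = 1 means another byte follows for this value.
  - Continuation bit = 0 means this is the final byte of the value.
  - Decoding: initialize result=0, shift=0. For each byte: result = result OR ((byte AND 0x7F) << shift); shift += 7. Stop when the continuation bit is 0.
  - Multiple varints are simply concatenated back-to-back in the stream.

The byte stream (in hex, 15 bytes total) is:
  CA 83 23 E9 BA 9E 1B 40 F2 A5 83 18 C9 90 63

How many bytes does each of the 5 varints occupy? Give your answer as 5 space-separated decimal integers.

Answer: 3 4 1 4 3

Derivation:
  byte[0]=0xCA cont=1 payload=0x4A=74: acc |= 74<<0 -> acc=74 shift=7
  byte[1]=0x83 cont=1 payload=0x03=3: acc |= 3<<7 -> acc=458 shift=14
  byte[2]=0x23 cont=0 payload=0x23=35: acc |= 35<<14 -> acc=573898 shift=21 [end]
Varint 1: bytes[0:3] = CA 83 23 -> value 573898 (3 byte(s))
  byte[3]=0xE9 cont=1 payload=0x69=105: acc |= 105<<0 -> acc=105 shift=7
  byte[4]=0xBA cont=1 payload=0x3A=58: acc |= 58<<7 -> acc=7529 shift=14
  byte[5]=0x9E cont=1 payload=0x1E=30: acc |= 30<<14 -> acc=499049 shift=21
  byte[6]=0x1B cont=0 payload=0x1B=27: acc |= 27<<21 -> acc=57122153 shift=28 [end]
Varint 2: bytes[3:7] = E9 BA 9E 1B -> value 57122153 (4 byte(s))
  byte[7]=0x40 cont=0 payload=0x40=64: acc |= 64<<0 -> acc=64 shift=7 [end]
Varint 3: bytes[7:8] = 40 -> value 64 (1 byte(s))
  byte[8]=0xF2 cont=1 payload=0x72=114: acc |= 114<<0 -> acc=114 shift=7
  byte[9]=0xA5 cont=1 payload=0x25=37: acc |= 37<<7 -> acc=4850 shift=14
  byte[10]=0x83 cont=1 payload=0x03=3: acc |= 3<<14 -> acc=54002 shift=21
  byte[11]=0x18 cont=0 payload=0x18=24: acc |= 24<<21 -> acc=50385650 shift=28 [end]
Varint 4: bytes[8:12] = F2 A5 83 18 -> value 50385650 (4 byte(s))
  byte[12]=0xC9 cont=1 payload=0x49=73: acc |= 73<<0 -> acc=73 shift=7
  byte[13]=0x90 cont=1 payload=0x10=16: acc |= 16<<7 -> acc=2121 shift=14
  byte[14]=0x63 cont=0 payload=0x63=99: acc |= 99<<14 -> acc=1624137 shift=21 [end]
Varint 5: bytes[12:15] = C9 90 63 -> value 1624137 (3 byte(s))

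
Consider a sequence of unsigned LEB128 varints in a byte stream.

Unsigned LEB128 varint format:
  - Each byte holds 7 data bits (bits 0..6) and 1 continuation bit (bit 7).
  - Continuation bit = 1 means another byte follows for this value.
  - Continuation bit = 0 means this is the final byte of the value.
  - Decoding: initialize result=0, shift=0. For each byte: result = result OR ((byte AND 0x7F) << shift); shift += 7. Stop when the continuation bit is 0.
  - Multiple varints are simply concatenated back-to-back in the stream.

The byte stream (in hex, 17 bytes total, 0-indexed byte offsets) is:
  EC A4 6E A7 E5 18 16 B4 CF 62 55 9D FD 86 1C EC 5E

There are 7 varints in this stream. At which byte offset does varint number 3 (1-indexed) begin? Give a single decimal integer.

Answer: 6

Derivation:
  byte[0]=0xEC cont=1 payload=0x6C=108: acc |= 108<<0 -> acc=108 shift=7
  byte[1]=0xA4 cont=1 payload=0x24=36: acc |= 36<<7 -> acc=4716 shift=14
  byte[2]=0x6E cont=0 payload=0x6E=110: acc |= 110<<14 -> acc=1806956 shift=21 [end]
Varint 1: bytes[0:3] = EC A4 6E -> value 1806956 (3 byte(s))
  byte[3]=0xA7 cont=1 payload=0x27=39: acc |= 39<<0 -> acc=39 shift=7
  byte[4]=0xE5 cont=1 payload=0x65=101: acc |= 101<<7 -> acc=12967 shift=14
  byte[5]=0x18 cont=0 payload=0x18=24: acc |= 24<<14 -> acc=406183 shift=21 [end]
Varint 2: bytes[3:6] = A7 E5 18 -> value 406183 (3 byte(s))
  byte[6]=0x16 cont=0 payload=0x16=22: acc |= 22<<0 -> acc=22 shift=7 [end]
Varint 3: bytes[6:7] = 16 -> value 22 (1 byte(s))
  byte[7]=0xB4 cont=1 payload=0x34=52: acc |= 52<<0 -> acc=52 shift=7
  byte[8]=0xCF cont=1 payload=0x4F=79: acc |= 79<<7 -> acc=10164 shift=14
  byte[9]=0x62 cont=0 payload=0x62=98: acc |= 98<<14 -> acc=1615796 shift=21 [end]
Varint 4: bytes[7:10] = B4 CF 62 -> value 1615796 (3 byte(s))
  byte[10]=0x55 cont=0 payload=0x55=85: acc |= 85<<0 -> acc=85 shift=7 [end]
Varint 5: bytes[10:11] = 55 -> value 85 (1 byte(s))
  byte[11]=0x9D cont=1 payload=0x1D=29: acc |= 29<<0 -> acc=29 shift=7
  byte[12]=0xFD cont=1 payload=0x7D=125: acc |= 125<<7 -> acc=16029 shift=14
  byte[13]=0x86 cont=1 payload=0x06=6: acc |= 6<<14 -> acc=114333 shift=21
  byte[14]=0x1C cont=0 payload=0x1C=28: acc |= 28<<21 -> acc=58834589 shift=28 [end]
Varint 6: bytes[11:15] = 9D FD 86 1C -> value 58834589 (4 byte(s))
  byte[15]=0xEC cont=1 payload=0x6C=108: acc |= 108<<0 -> acc=108 shift=7
  byte[16]=0x5E cont=0 payload=0x5E=94: acc |= 94<<7 -> acc=12140 shift=14 [end]
Varint 7: bytes[15:17] = EC 5E -> value 12140 (2 byte(s))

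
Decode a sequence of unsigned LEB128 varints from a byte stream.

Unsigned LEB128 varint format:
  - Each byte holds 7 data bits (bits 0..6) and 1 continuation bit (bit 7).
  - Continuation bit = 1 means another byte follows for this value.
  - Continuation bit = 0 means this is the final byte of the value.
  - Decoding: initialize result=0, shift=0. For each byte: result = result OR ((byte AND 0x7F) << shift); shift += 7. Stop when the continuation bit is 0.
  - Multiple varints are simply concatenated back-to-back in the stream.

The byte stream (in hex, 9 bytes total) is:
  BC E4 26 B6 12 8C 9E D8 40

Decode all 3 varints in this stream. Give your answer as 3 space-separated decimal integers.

  byte[0]=0xBC cont=1 payload=0x3C=60: acc |= 60<<0 -> acc=60 shift=7
  byte[1]=0xE4 cont=1 payload=0x64=100: acc |= 100<<7 -> acc=12860 shift=14
  byte[2]=0x26 cont=0 payload=0x26=38: acc |= 38<<14 -> acc=635452 shift=21 [end]
Varint 1: bytes[0:3] = BC E4 26 -> value 635452 (3 byte(s))
  byte[3]=0xB6 cont=1 payload=0x36=54: acc |= 54<<0 -> acc=54 shift=7
  byte[4]=0x12 cont=0 payload=0x12=18: acc |= 18<<7 -> acc=2358 shift=14 [end]
Varint 2: bytes[3:5] = B6 12 -> value 2358 (2 byte(s))
  byte[5]=0x8C cont=1 payload=0x0C=12: acc |= 12<<0 -> acc=12 shift=7
  byte[6]=0x9E cont=1 payload=0x1E=30: acc |= 30<<7 -> acc=3852 shift=14
  byte[7]=0xD8 cont=1 payload=0x58=88: acc |= 88<<14 -> acc=1445644 shift=21
  byte[8]=0x40 cont=0 payload=0x40=64: acc |= 64<<21 -> acc=135663372 shift=28 [end]
Varint 3: bytes[5:9] = 8C 9E D8 40 -> value 135663372 (4 byte(s))

Answer: 635452 2358 135663372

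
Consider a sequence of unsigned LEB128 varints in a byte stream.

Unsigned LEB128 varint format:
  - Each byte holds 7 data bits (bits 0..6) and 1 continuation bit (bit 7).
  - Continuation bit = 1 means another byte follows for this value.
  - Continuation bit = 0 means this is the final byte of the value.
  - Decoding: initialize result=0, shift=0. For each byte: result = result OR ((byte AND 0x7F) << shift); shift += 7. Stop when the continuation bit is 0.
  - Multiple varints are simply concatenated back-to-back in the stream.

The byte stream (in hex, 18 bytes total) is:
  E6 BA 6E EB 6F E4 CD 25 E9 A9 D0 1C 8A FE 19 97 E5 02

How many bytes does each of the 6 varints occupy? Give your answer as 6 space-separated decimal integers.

  byte[0]=0xE6 cont=1 payload=0x66=102: acc |= 102<<0 -> acc=102 shift=7
  byte[1]=0xBA cont=1 payload=0x3A=58: acc |= 58<<7 -> acc=7526 shift=14
  byte[2]=0x6E cont=0 payload=0x6E=110: acc |= 110<<14 -> acc=1809766 shift=21 [end]
Varint 1: bytes[0:3] = E6 BA 6E -> value 1809766 (3 byte(s))
  byte[3]=0xEB cont=1 payload=0x6B=107: acc |= 107<<0 -> acc=107 shift=7
  byte[4]=0x6F cont=0 payload=0x6F=111: acc |= 111<<7 -> acc=14315 shift=14 [end]
Varint 2: bytes[3:5] = EB 6F -> value 14315 (2 byte(s))
  byte[5]=0xE4 cont=1 payload=0x64=100: acc |= 100<<0 -> acc=100 shift=7
  byte[6]=0xCD cont=1 payload=0x4D=77: acc |= 77<<7 -> acc=9956 shift=14
  byte[7]=0x25 cont=0 payload=0x25=37: acc |= 37<<14 -> acc=616164 shift=21 [end]
Varint 3: bytes[5:8] = E4 CD 25 -> value 616164 (3 byte(s))
  byte[8]=0xE9 cont=1 payload=0x69=105: acc |= 105<<0 -> acc=105 shift=7
  byte[9]=0xA9 cont=1 payload=0x29=41: acc |= 41<<7 -> acc=5353 shift=14
  byte[10]=0xD0 cont=1 payload=0x50=80: acc |= 80<<14 -> acc=1316073 shift=21
  byte[11]=0x1C cont=0 payload=0x1C=28: acc |= 28<<21 -> acc=60036329 shift=28 [end]
Varint 4: bytes[8:12] = E9 A9 D0 1C -> value 60036329 (4 byte(s))
  byte[12]=0x8A cont=1 payload=0x0A=10: acc |= 10<<0 -> acc=10 shift=7
  byte[13]=0xFE cont=1 payload=0x7E=126: acc |= 126<<7 -> acc=16138 shift=14
  byte[14]=0x19 cont=0 payload=0x19=25: acc |= 25<<14 -> acc=425738 shift=21 [end]
Varint 5: bytes[12:15] = 8A FE 19 -> value 425738 (3 byte(s))
  byte[15]=0x97 cont=1 payload=0x17=23: acc |= 23<<0 -> acc=23 shift=7
  byte[16]=0xE5 cont=1 payload=0x65=101: acc |= 101<<7 -> acc=12951 shift=14
  byte[17]=0x02 cont=0 payload=0x02=2: acc |= 2<<14 -> acc=45719 shift=21 [end]
Varint 6: bytes[15:18] = 97 E5 02 -> value 45719 (3 byte(s))

Answer: 3 2 3 4 3 3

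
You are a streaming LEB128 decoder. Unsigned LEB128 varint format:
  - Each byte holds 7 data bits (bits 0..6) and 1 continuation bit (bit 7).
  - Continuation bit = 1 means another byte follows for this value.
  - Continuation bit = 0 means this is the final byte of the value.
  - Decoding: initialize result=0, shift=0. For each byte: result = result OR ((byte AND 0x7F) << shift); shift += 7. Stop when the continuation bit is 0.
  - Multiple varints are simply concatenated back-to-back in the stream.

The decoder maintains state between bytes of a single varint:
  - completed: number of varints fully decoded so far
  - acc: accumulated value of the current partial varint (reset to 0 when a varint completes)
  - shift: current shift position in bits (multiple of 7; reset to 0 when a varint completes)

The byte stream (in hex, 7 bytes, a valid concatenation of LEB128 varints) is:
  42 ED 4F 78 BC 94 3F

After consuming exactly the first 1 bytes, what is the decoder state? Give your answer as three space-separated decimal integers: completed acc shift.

Answer: 1 0 0

Derivation:
byte[0]=0x42 cont=0 payload=0x42: varint #1 complete (value=66); reset -> completed=1 acc=0 shift=0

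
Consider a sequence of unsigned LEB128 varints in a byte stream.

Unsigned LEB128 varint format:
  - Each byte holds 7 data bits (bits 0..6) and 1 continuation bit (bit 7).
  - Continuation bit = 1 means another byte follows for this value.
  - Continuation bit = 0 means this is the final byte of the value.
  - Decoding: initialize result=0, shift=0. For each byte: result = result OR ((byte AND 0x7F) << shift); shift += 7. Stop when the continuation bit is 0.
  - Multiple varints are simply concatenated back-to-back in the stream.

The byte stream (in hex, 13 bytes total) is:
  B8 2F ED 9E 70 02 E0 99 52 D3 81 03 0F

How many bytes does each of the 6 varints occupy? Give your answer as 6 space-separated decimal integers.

Answer: 2 3 1 3 3 1

Derivation:
  byte[0]=0xB8 cont=1 payload=0x38=56: acc |= 56<<0 -> acc=56 shift=7
  byte[1]=0x2F cont=0 payload=0x2F=47: acc |= 47<<7 -> acc=6072 shift=14 [end]
Varint 1: bytes[0:2] = B8 2F -> value 6072 (2 byte(s))
  byte[2]=0xED cont=1 payload=0x6D=109: acc |= 109<<0 -> acc=109 shift=7
  byte[3]=0x9E cont=1 payload=0x1E=30: acc |= 30<<7 -> acc=3949 shift=14
  byte[4]=0x70 cont=0 payload=0x70=112: acc |= 112<<14 -> acc=1838957 shift=21 [end]
Varint 2: bytes[2:5] = ED 9E 70 -> value 1838957 (3 byte(s))
  byte[5]=0x02 cont=0 payload=0x02=2: acc |= 2<<0 -> acc=2 shift=7 [end]
Varint 3: bytes[5:6] = 02 -> value 2 (1 byte(s))
  byte[6]=0xE0 cont=1 payload=0x60=96: acc |= 96<<0 -> acc=96 shift=7
  byte[7]=0x99 cont=1 payload=0x19=25: acc |= 25<<7 -> acc=3296 shift=14
  byte[8]=0x52 cont=0 payload=0x52=82: acc |= 82<<14 -> acc=1346784 shift=21 [end]
Varint 4: bytes[6:9] = E0 99 52 -> value 1346784 (3 byte(s))
  byte[9]=0xD3 cont=1 payload=0x53=83: acc |= 83<<0 -> acc=83 shift=7
  byte[10]=0x81 cont=1 payload=0x01=1: acc |= 1<<7 -> acc=211 shift=14
  byte[11]=0x03 cont=0 payload=0x03=3: acc |= 3<<14 -> acc=49363 shift=21 [end]
Varint 5: bytes[9:12] = D3 81 03 -> value 49363 (3 byte(s))
  byte[12]=0x0F cont=0 payload=0x0F=15: acc |= 15<<0 -> acc=15 shift=7 [end]
Varint 6: bytes[12:13] = 0F -> value 15 (1 byte(s))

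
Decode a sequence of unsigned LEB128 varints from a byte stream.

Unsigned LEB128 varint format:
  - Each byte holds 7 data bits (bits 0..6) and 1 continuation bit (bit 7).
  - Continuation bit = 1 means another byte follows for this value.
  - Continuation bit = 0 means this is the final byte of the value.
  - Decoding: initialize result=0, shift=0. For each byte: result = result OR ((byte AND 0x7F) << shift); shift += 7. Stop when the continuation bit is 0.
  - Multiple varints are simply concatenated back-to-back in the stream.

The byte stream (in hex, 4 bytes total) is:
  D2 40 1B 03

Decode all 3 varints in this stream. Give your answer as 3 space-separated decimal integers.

Answer: 8274 27 3

Derivation:
  byte[0]=0xD2 cont=1 payload=0x52=82: acc |= 82<<0 -> acc=82 shift=7
  byte[1]=0x40 cont=0 payload=0x40=64: acc |= 64<<7 -> acc=8274 shift=14 [end]
Varint 1: bytes[0:2] = D2 40 -> value 8274 (2 byte(s))
  byte[2]=0x1B cont=0 payload=0x1B=27: acc |= 27<<0 -> acc=27 shift=7 [end]
Varint 2: bytes[2:3] = 1B -> value 27 (1 byte(s))
  byte[3]=0x03 cont=0 payload=0x03=3: acc |= 3<<0 -> acc=3 shift=7 [end]
Varint 3: bytes[3:4] = 03 -> value 3 (1 byte(s))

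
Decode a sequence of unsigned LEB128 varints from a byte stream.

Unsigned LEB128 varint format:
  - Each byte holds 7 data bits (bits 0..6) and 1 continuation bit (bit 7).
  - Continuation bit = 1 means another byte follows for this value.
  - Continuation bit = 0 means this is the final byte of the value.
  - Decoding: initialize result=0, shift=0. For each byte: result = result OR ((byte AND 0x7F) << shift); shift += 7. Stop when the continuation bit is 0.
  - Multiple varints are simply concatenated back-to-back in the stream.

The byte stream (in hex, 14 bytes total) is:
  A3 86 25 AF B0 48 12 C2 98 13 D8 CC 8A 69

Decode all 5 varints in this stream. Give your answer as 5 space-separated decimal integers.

Answer: 607011 1185839 18 314434 220374616

Derivation:
  byte[0]=0xA3 cont=1 payload=0x23=35: acc |= 35<<0 -> acc=35 shift=7
  byte[1]=0x86 cont=1 payload=0x06=6: acc |= 6<<7 -> acc=803 shift=14
  byte[2]=0x25 cont=0 payload=0x25=37: acc |= 37<<14 -> acc=607011 shift=21 [end]
Varint 1: bytes[0:3] = A3 86 25 -> value 607011 (3 byte(s))
  byte[3]=0xAF cont=1 payload=0x2F=47: acc |= 47<<0 -> acc=47 shift=7
  byte[4]=0xB0 cont=1 payload=0x30=48: acc |= 48<<7 -> acc=6191 shift=14
  byte[5]=0x48 cont=0 payload=0x48=72: acc |= 72<<14 -> acc=1185839 shift=21 [end]
Varint 2: bytes[3:6] = AF B0 48 -> value 1185839 (3 byte(s))
  byte[6]=0x12 cont=0 payload=0x12=18: acc |= 18<<0 -> acc=18 shift=7 [end]
Varint 3: bytes[6:7] = 12 -> value 18 (1 byte(s))
  byte[7]=0xC2 cont=1 payload=0x42=66: acc |= 66<<0 -> acc=66 shift=7
  byte[8]=0x98 cont=1 payload=0x18=24: acc |= 24<<7 -> acc=3138 shift=14
  byte[9]=0x13 cont=0 payload=0x13=19: acc |= 19<<14 -> acc=314434 shift=21 [end]
Varint 4: bytes[7:10] = C2 98 13 -> value 314434 (3 byte(s))
  byte[10]=0xD8 cont=1 payload=0x58=88: acc |= 88<<0 -> acc=88 shift=7
  byte[11]=0xCC cont=1 payload=0x4C=76: acc |= 76<<7 -> acc=9816 shift=14
  byte[12]=0x8A cont=1 payload=0x0A=10: acc |= 10<<14 -> acc=173656 shift=21
  byte[13]=0x69 cont=0 payload=0x69=105: acc |= 105<<21 -> acc=220374616 shift=28 [end]
Varint 5: bytes[10:14] = D8 CC 8A 69 -> value 220374616 (4 byte(s))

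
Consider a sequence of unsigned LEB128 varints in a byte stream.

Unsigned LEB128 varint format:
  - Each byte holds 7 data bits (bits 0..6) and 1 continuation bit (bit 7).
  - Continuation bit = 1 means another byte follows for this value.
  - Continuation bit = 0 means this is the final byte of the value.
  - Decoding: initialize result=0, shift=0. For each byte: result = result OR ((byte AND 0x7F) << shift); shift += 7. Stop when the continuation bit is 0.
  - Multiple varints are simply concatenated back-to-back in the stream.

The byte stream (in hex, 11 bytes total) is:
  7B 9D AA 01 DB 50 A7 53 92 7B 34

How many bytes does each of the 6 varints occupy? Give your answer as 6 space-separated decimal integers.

  byte[0]=0x7B cont=0 payload=0x7B=123: acc |= 123<<0 -> acc=123 shift=7 [end]
Varint 1: bytes[0:1] = 7B -> value 123 (1 byte(s))
  byte[1]=0x9D cont=1 payload=0x1D=29: acc |= 29<<0 -> acc=29 shift=7
  byte[2]=0xAA cont=1 payload=0x2A=42: acc |= 42<<7 -> acc=5405 shift=14
  byte[3]=0x01 cont=0 payload=0x01=1: acc |= 1<<14 -> acc=21789 shift=21 [end]
Varint 2: bytes[1:4] = 9D AA 01 -> value 21789 (3 byte(s))
  byte[4]=0xDB cont=1 payload=0x5B=91: acc |= 91<<0 -> acc=91 shift=7
  byte[5]=0x50 cont=0 payload=0x50=80: acc |= 80<<7 -> acc=10331 shift=14 [end]
Varint 3: bytes[4:6] = DB 50 -> value 10331 (2 byte(s))
  byte[6]=0xA7 cont=1 payload=0x27=39: acc |= 39<<0 -> acc=39 shift=7
  byte[7]=0x53 cont=0 payload=0x53=83: acc |= 83<<7 -> acc=10663 shift=14 [end]
Varint 4: bytes[6:8] = A7 53 -> value 10663 (2 byte(s))
  byte[8]=0x92 cont=1 payload=0x12=18: acc |= 18<<0 -> acc=18 shift=7
  byte[9]=0x7B cont=0 payload=0x7B=123: acc |= 123<<7 -> acc=15762 shift=14 [end]
Varint 5: bytes[8:10] = 92 7B -> value 15762 (2 byte(s))
  byte[10]=0x34 cont=0 payload=0x34=52: acc |= 52<<0 -> acc=52 shift=7 [end]
Varint 6: bytes[10:11] = 34 -> value 52 (1 byte(s))

Answer: 1 3 2 2 2 1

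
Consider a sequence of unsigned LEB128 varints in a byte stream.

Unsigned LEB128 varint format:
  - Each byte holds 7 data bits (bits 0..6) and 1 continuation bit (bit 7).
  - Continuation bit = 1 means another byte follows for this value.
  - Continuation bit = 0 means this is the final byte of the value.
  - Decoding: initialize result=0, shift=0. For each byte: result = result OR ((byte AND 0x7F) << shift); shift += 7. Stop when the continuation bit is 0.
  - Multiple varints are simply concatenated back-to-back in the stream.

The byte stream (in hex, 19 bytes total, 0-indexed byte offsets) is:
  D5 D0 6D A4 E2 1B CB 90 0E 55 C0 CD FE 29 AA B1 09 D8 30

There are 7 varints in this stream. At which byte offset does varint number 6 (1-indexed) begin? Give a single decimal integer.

Answer: 14

Derivation:
  byte[0]=0xD5 cont=1 payload=0x55=85: acc |= 85<<0 -> acc=85 shift=7
  byte[1]=0xD0 cont=1 payload=0x50=80: acc |= 80<<7 -> acc=10325 shift=14
  byte[2]=0x6D cont=0 payload=0x6D=109: acc |= 109<<14 -> acc=1796181 shift=21 [end]
Varint 1: bytes[0:3] = D5 D0 6D -> value 1796181 (3 byte(s))
  byte[3]=0xA4 cont=1 payload=0x24=36: acc |= 36<<0 -> acc=36 shift=7
  byte[4]=0xE2 cont=1 payload=0x62=98: acc |= 98<<7 -> acc=12580 shift=14
  byte[5]=0x1B cont=0 payload=0x1B=27: acc |= 27<<14 -> acc=454948 shift=21 [end]
Varint 2: bytes[3:6] = A4 E2 1B -> value 454948 (3 byte(s))
  byte[6]=0xCB cont=1 payload=0x4B=75: acc |= 75<<0 -> acc=75 shift=7
  byte[7]=0x90 cont=1 payload=0x10=16: acc |= 16<<7 -> acc=2123 shift=14
  byte[8]=0x0E cont=0 payload=0x0E=14: acc |= 14<<14 -> acc=231499 shift=21 [end]
Varint 3: bytes[6:9] = CB 90 0E -> value 231499 (3 byte(s))
  byte[9]=0x55 cont=0 payload=0x55=85: acc |= 85<<0 -> acc=85 shift=7 [end]
Varint 4: bytes[9:10] = 55 -> value 85 (1 byte(s))
  byte[10]=0xC0 cont=1 payload=0x40=64: acc |= 64<<0 -> acc=64 shift=7
  byte[11]=0xCD cont=1 payload=0x4D=77: acc |= 77<<7 -> acc=9920 shift=14
  byte[12]=0xFE cont=1 payload=0x7E=126: acc |= 126<<14 -> acc=2074304 shift=21
  byte[13]=0x29 cont=0 payload=0x29=41: acc |= 41<<21 -> acc=88057536 shift=28 [end]
Varint 5: bytes[10:14] = C0 CD FE 29 -> value 88057536 (4 byte(s))
  byte[14]=0xAA cont=1 payload=0x2A=42: acc |= 42<<0 -> acc=42 shift=7
  byte[15]=0xB1 cont=1 payload=0x31=49: acc |= 49<<7 -> acc=6314 shift=14
  byte[16]=0x09 cont=0 payload=0x09=9: acc |= 9<<14 -> acc=153770 shift=21 [end]
Varint 6: bytes[14:17] = AA B1 09 -> value 153770 (3 byte(s))
  byte[17]=0xD8 cont=1 payload=0x58=88: acc |= 88<<0 -> acc=88 shift=7
  byte[18]=0x30 cont=0 payload=0x30=48: acc |= 48<<7 -> acc=6232 shift=14 [end]
Varint 7: bytes[17:19] = D8 30 -> value 6232 (2 byte(s))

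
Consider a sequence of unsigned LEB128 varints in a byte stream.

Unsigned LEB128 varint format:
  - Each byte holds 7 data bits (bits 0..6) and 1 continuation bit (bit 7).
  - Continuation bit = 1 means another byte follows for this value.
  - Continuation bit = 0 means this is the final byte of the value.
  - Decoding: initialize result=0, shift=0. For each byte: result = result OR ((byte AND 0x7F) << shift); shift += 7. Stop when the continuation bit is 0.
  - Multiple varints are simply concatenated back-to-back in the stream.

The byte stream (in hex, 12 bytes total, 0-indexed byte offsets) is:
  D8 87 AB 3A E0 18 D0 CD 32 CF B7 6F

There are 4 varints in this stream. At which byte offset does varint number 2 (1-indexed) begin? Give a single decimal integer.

Answer: 4

Derivation:
  byte[0]=0xD8 cont=1 payload=0x58=88: acc |= 88<<0 -> acc=88 shift=7
  byte[1]=0x87 cont=1 payload=0x07=7: acc |= 7<<7 -> acc=984 shift=14
  byte[2]=0xAB cont=1 payload=0x2B=43: acc |= 43<<14 -> acc=705496 shift=21
  byte[3]=0x3A cont=0 payload=0x3A=58: acc |= 58<<21 -> acc=122340312 shift=28 [end]
Varint 1: bytes[0:4] = D8 87 AB 3A -> value 122340312 (4 byte(s))
  byte[4]=0xE0 cont=1 payload=0x60=96: acc |= 96<<0 -> acc=96 shift=7
  byte[5]=0x18 cont=0 payload=0x18=24: acc |= 24<<7 -> acc=3168 shift=14 [end]
Varint 2: bytes[4:6] = E0 18 -> value 3168 (2 byte(s))
  byte[6]=0xD0 cont=1 payload=0x50=80: acc |= 80<<0 -> acc=80 shift=7
  byte[7]=0xCD cont=1 payload=0x4D=77: acc |= 77<<7 -> acc=9936 shift=14
  byte[8]=0x32 cont=0 payload=0x32=50: acc |= 50<<14 -> acc=829136 shift=21 [end]
Varint 3: bytes[6:9] = D0 CD 32 -> value 829136 (3 byte(s))
  byte[9]=0xCF cont=1 payload=0x4F=79: acc |= 79<<0 -> acc=79 shift=7
  byte[10]=0xB7 cont=1 payload=0x37=55: acc |= 55<<7 -> acc=7119 shift=14
  byte[11]=0x6F cont=0 payload=0x6F=111: acc |= 111<<14 -> acc=1825743 shift=21 [end]
Varint 4: bytes[9:12] = CF B7 6F -> value 1825743 (3 byte(s))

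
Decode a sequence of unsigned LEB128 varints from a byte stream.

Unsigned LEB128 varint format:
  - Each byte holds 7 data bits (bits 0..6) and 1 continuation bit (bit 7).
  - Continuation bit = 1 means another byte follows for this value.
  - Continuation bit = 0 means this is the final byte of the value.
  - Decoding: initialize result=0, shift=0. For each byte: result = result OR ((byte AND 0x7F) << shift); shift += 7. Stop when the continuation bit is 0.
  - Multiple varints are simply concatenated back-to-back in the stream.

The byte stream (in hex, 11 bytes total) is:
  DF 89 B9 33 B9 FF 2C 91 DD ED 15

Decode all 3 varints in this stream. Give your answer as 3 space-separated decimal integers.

Answer: 107889887 737209 45837969

Derivation:
  byte[0]=0xDF cont=1 payload=0x5F=95: acc |= 95<<0 -> acc=95 shift=7
  byte[1]=0x89 cont=1 payload=0x09=9: acc |= 9<<7 -> acc=1247 shift=14
  byte[2]=0xB9 cont=1 payload=0x39=57: acc |= 57<<14 -> acc=935135 shift=21
  byte[3]=0x33 cont=0 payload=0x33=51: acc |= 51<<21 -> acc=107889887 shift=28 [end]
Varint 1: bytes[0:4] = DF 89 B9 33 -> value 107889887 (4 byte(s))
  byte[4]=0xB9 cont=1 payload=0x39=57: acc |= 57<<0 -> acc=57 shift=7
  byte[5]=0xFF cont=1 payload=0x7F=127: acc |= 127<<7 -> acc=16313 shift=14
  byte[6]=0x2C cont=0 payload=0x2C=44: acc |= 44<<14 -> acc=737209 shift=21 [end]
Varint 2: bytes[4:7] = B9 FF 2C -> value 737209 (3 byte(s))
  byte[7]=0x91 cont=1 payload=0x11=17: acc |= 17<<0 -> acc=17 shift=7
  byte[8]=0xDD cont=1 payload=0x5D=93: acc |= 93<<7 -> acc=11921 shift=14
  byte[9]=0xED cont=1 payload=0x6D=109: acc |= 109<<14 -> acc=1797777 shift=21
  byte[10]=0x15 cont=0 payload=0x15=21: acc |= 21<<21 -> acc=45837969 shift=28 [end]
Varint 3: bytes[7:11] = 91 DD ED 15 -> value 45837969 (4 byte(s))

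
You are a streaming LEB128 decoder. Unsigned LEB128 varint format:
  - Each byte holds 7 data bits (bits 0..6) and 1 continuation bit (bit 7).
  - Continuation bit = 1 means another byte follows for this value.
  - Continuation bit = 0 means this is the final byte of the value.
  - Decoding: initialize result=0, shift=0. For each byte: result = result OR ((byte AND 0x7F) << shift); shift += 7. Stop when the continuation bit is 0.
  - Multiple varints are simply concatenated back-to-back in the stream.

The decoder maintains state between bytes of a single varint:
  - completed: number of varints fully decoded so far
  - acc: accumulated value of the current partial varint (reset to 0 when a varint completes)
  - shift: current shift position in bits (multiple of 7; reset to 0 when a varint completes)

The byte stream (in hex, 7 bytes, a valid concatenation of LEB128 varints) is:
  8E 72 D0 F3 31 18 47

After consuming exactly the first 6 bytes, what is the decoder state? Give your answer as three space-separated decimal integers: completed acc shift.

byte[0]=0x8E cont=1 payload=0x0E: acc |= 14<<0 -> completed=0 acc=14 shift=7
byte[1]=0x72 cont=0 payload=0x72: varint #1 complete (value=14606); reset -> completed=1 acc=0 shift=0
byte[2]=0xD0 cont=1 payload=0x50: acc |= 80<<0 -> completed=1 acc=80 shift=7
byte[3]=0xF3 cont=1 payload=0x73: acc |= 115<<7 -> completed=1 acc=14800 shift=14
byte[4]=0x31 cont=0 payload=0x31: varint #2 complete (value=817616); reset -> completed=2 acc=0 shift=0
byte[5]=0x18 cont=0 payload=0x18: varint #3 complete (value=24); reset -> completed=3 acc=0 shift=0

Answer: 3 0 0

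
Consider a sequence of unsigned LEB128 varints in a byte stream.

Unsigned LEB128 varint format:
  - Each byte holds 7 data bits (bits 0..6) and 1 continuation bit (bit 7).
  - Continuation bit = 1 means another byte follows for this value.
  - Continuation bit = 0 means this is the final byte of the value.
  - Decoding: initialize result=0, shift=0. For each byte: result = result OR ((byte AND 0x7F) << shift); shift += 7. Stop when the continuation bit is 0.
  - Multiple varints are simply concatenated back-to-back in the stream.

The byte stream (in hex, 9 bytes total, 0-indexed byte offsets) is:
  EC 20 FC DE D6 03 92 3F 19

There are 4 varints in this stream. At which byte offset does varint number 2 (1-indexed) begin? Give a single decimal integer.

  byte[0]=0xEC cont=1 payload=0x6C=108: acc |= 108<<0 -> acc=108 shift=7
  byte[1]=0x20 cont=0 payload=0x20=32: acc |= 32<<7 -> acc=4204 shift=14 [end]
Varint 1: bytes[0:2] = EC 20 -> value 4204 (2 byte(s))
  byte[2]=0xFC cont=1 payload=0x7C=124: acc |= 124<<0 -> acc=124 shift=7
  byte[3]=0xDE cont=1 payload=0x5E=94: acc |= 94<<7 -> acc=12156 shift=14
  byte[4]=0xD6 cont=1 payload=0x56=86: acc |= 86<<14 -> acc=1421180 shift=21
  byte[5]=0x03 cont=0 payload=0x03=3: acc |= 3<<21 -> acc=7712636 shift=28 [end]
Varint 2: bytes[2:6] = FC DE D6 03 -> value 7712636 (4 byte(s))
  byte[6]=0x92 cont=1 payload=0x12=18: acc |= 18<<0 -> acc=18 shift=7
  byte[7]=0x3F cont=0 payload=0x3F=63: acc |= 63<<7 -> acc=8082 shift=14 [end]
Varint 3: bytes[6:8] = 92 3F -> value 8082 (2 byte(s))
  byte[8]=0x19 cont=0 payload=0x19=25: acc |= 25<<0 -> acc=25 shift=7 [end]
Varint 4: bytes[8:9] = 19 -> value 25 (1 byte(s))

Answer: 2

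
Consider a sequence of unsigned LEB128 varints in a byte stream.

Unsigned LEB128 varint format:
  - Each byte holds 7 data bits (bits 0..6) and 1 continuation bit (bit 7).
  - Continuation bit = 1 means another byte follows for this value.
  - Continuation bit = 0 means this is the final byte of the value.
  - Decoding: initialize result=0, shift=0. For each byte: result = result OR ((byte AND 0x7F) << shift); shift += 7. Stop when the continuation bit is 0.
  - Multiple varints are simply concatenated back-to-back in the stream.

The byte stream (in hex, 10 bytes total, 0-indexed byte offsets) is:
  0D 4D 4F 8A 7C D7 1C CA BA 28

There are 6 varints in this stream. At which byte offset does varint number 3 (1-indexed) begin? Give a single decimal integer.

Answer: 2

Derivation:
  byte[0]=0x0D cont=0 payload=0x0D=13: acc |= 13<<0 -> acc=13 shift=7 [end]
Varint 1: bytes[0:1] = 0D -> value 13 (1 byte(s))
  byte[1]=0x4D cont=0 payload=0x4D=77: acc |= 77<<0 -> acc=77 shift=7 [end]
Varint 2: bytes[1:2] = 4D -> value 77 (1 byte(s))
  byte[2]=0x4F cont=0 payload=0x4F=79: acc |= 79<<0 -> acc=79 shift=7 [end]
Varint 3: bytes[2:3] = 4F -> value 79 (1 byte(s))
  byte[3]=0x8A cont=1 payload=0x0A=10: acc |= 10<<0 -> acc=10 shift=7
  byte[4]=0x7C cont=0 payload=0x7C=124: acc |= 124<<7 -> acc=15882 shift=14 [end]
Varint 4: bytes[3:5] = 8A 7C -> value 15882 (2 byte(s))
  byte[5]=0xD7 cont=1 payload=0x57=87: acc |= 87<<0 -> acc=87 shift=7
  byte[6]=0x1C cont=0 payload=0x1C=28: acc |= 28<<7 -> acc=3671 shift=14 [end]
Varint 5: bytes[5:7] = D7 1C -> value 3671 (2 byte(s))
  byte[7]=0xCA cont=1 payload=0x4A=74: acc |= 74<<0 -> acc=74 shift=7
  byte[8]=0xBA cont=1 payload=0x3A=58: acc |= 58<<7 -> acc=7498 shift=14
  byte[9]=0x28 cont=0 payload=0x28=40: acc |= 40<<14 -> acc=662858 shift=21 [end]
Varint 6: bytes[7:10] = CA BA 28 -> value 662858 (3 byte(s))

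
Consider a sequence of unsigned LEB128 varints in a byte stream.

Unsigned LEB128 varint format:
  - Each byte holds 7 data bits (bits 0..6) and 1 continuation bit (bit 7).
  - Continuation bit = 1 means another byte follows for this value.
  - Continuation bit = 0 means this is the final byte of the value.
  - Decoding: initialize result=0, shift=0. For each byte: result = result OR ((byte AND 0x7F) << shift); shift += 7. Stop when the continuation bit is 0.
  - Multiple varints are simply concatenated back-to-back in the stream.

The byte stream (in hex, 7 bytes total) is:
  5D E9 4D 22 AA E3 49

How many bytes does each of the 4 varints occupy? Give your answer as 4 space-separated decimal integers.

Answer: 1 2 1 3

Derivation:
  byte[0]=0x5D cont=0 payload=0x5D=93: acc |= 93<<0 -> acc=93 shift=7 [end]
Varint 1: bytes[0:1] = 5D -> value 93 (1 byte(s))
  byte[1]=0xE9 cont=1 payload=0x69=105: acc |= 105<<0 -> acc=105 shift=7
  byte[2]=0x4D cont=0 payload=0x4D=77: acc |= 77<<7 -> acc=9961 shift=14 [end]
Varint 2: bytes[1:3] = E9 4D -> value 9961 (2 byte(s))
  byte[3]=0x22 cont=0 payload=0x22=34: acc |= 34<<0 -> acc=34 shift=7 [end]
Varint 3: bytes[3:4] = 22 -> value 34 (1 byte(s))
  byte[4]=0xAA cont=1 payload=0x2A=42: acc |= 42<<0 -> acc=42 shift=7
  byte[5]=0xE3 cont=1 payload=0x63=99: acc |= 99<<7 -> acc=12714 shift=14
  byte[6]=0x49 cont=0 payload=0x49=73: acc |= 73<<14 -> acc=1208746 shift=21 [end]
Varint 4: bytes[4:7] = AA E3 49 -> value 1208746 (3 byte(s))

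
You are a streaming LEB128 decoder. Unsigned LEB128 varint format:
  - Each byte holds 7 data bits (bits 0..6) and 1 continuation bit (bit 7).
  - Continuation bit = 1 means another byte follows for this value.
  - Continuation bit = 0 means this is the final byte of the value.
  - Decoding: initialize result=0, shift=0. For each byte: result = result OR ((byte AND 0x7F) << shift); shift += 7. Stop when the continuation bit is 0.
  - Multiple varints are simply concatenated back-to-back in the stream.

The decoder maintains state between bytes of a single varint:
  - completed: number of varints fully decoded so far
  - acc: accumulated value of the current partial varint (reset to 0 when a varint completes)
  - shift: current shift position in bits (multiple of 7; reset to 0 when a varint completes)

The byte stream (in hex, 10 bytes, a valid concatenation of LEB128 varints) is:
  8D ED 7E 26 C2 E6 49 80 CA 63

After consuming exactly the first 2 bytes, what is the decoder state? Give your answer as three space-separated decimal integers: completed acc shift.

Answer: 0 13965 14

Derivation:
byte[0]=0x8D cont=1 payload=0x0D: acc |= 13<<0 -> completed=0 acc=13 shift=7
byte[1]=0xED cont=1 payload=0x6D: acc |= 109<<7 -> completed=0 acc=13965 shift=14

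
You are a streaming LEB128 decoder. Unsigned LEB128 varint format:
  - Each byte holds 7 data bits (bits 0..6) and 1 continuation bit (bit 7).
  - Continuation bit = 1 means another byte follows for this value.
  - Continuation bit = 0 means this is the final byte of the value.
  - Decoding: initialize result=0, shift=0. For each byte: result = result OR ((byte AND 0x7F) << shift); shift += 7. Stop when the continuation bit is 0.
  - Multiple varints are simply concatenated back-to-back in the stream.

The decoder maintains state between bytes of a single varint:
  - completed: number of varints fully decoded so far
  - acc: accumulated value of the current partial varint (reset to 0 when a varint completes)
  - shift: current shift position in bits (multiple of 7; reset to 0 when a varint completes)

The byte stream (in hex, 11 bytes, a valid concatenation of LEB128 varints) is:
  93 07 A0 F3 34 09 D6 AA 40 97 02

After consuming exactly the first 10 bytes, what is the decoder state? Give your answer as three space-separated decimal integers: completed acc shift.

byte[0]=0x93 cont=1 payload=0x13: acc |= 19<<0 -> completed=0 acc=19 shift=7
byte[1]=0x07 cont=0 payload=0x07: varint #1 complete (value=915); reset -> completed=1 acc=0 shift=0
byte[2]=0xA0 cont=1 payload=0x20: acc |= 32<<0 -> completed=1 acc=32 shift=7
byte[3]=0xF3 cont=1 payload=0x73: acc |= 115<<7 -> completed=1 acc=14752 shift=14
byte[4]=0x34 cont=0 payload=0x34: varint #2 complete (value=866720); reset -> completed=2 acc=0 shift=0
byte[5]=0x09 cont=0 payload=0x09: varint #3 complete (value=9); reset -> completed=3 acc=0 shift=0
byte[6]=0xD6 cont=1 payload=0x56: acc |= 86<<0 -> completed=3 acc=86 shift=7
byte[7]=0xAA cont=1 payload=0x2A: acc |= 42<<7 -> completed=3 acc=5462 shift=14
byte[8]=0x40 cont=0 payload=0x40: varint #4 complete (value=1054038); reset -> completed=4 acc=0 shift=0
byte[9]=0x97 cont=1 payload=0x17: acc |= 23<<0 -> completed=4 acc=23 shift=7

Answer: 4 23 7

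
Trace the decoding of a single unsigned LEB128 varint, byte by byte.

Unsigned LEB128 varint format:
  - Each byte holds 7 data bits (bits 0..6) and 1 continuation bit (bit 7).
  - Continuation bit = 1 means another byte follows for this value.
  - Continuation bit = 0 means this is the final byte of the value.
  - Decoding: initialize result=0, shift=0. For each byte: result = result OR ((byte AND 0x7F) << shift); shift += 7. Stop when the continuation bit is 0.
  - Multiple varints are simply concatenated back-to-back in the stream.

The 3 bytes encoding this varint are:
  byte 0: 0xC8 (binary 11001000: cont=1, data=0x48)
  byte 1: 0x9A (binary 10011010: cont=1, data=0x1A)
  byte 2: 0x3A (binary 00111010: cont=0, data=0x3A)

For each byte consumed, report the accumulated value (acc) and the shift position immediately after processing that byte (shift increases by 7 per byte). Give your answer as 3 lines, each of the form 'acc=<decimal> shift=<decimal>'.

Answer: acc=72 shift=7
acc=3400 shift=14
acc=953672 shift=21

Derivation:
byte 0=0xC8: payload=0x48=72, contrib = 72<<0 = 72; acc -> 72, shift -> 7
byte 1=0x9A: payload=0x1A=26, contrib = 26<<7 = 3328; acc -> 3400, shift -> 14
byte 2=0x3A: payload=0x3A=58, contrib = 58<<14 = 950272; acc -> 953672, shift -> 21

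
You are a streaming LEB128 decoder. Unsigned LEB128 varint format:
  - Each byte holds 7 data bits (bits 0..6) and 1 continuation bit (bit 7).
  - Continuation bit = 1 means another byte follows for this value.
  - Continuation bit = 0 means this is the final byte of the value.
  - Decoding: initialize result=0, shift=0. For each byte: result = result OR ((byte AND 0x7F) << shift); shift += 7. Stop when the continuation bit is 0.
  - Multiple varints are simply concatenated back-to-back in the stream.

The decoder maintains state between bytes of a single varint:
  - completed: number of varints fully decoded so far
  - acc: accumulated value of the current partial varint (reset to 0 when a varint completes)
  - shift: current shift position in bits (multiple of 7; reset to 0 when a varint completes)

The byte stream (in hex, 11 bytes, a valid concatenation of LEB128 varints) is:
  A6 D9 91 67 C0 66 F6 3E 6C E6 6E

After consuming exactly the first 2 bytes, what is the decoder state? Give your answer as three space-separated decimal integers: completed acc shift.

Answer: 0 11430 14

Derivation:
byte[0]=0xA6 cont=1 payload=0x26: acc |= 38<<0 -> completed=0 acc=38 shift=7
byte[1]=0xD9 cont=1 payload=0x59: acc |= 89<<7 -> completed=0 acc=11430 shift=14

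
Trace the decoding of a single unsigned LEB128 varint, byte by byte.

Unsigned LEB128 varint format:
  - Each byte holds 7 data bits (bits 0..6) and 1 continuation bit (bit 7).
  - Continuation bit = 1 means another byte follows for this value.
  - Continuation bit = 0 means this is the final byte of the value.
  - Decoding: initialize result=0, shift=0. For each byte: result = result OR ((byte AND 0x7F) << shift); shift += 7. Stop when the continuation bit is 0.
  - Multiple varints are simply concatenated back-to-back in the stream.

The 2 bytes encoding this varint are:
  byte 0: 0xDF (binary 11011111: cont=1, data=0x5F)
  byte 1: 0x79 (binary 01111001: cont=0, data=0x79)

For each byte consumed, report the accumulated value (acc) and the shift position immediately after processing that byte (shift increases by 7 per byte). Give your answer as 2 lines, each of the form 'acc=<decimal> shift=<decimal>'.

Answer: acc=95 shift=7
acc=15583 shift=14

Derivation:
byte 0=0xDF: payload=0x5F=95, contrib = 95<<0 = 95; acc -> 95, shift -> 7
byte 1=0x79: payload=0x79=121, contrib = 121<<7 = 15488; acc -> 15583, shift -> 14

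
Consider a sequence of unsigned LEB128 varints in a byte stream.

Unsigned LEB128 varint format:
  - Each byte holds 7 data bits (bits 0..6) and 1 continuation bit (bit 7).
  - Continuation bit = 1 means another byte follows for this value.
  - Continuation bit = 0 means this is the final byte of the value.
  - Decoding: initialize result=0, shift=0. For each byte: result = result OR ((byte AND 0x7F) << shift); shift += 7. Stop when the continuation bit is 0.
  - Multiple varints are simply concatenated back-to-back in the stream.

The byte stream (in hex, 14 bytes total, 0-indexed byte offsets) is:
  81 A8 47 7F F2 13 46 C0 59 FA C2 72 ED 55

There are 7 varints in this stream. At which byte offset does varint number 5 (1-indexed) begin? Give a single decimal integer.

  byte[0]=0x81 cont=1 payload=0x01=1: acc |= 1<<0 -> acc=1 shift=7
  byte[1]=0xA8 cont=1 payload=0x28=40: acc |= 40<<7 -> acc=5121 shift=14
  byte[2]=0x47 cont=0 payload=0x47=71: acc |= 71<<14 -> acc=1168385 shift=21 [end]
Varint 1: bytes[0:3] = 81 A8 47 -> value 1168385 (3 byte(s))
  byte[3]=0x7F cont=0 payload=0x7F=127: acc |= 127<<0 -> acc=127 shift=7 [end]
Varint 2: bytes[3:4] = 7F -> value 127 (1 byte(s))
  byte[4]=0xF2 cont=1 payload=0x72=114: acc |= 114<<0 -> acc=114 shift=7
  byte[5]=0x13 cont=0 payload=0x13=19: acc |= 19<<7 -> acc=2546 shift=14 [end]
Varint 3: bytes[4:6] = F2 13 -> value 2546 (2 byte(s))
  byte[6]=0x46 cont=0 payload=0x46=70: acc |= 70<<0 -> acc=70 shift=7 [end]
Varint 4: bytes[6:7] = 46 -> value 70 (1 byte(s))
  byte[7]=0xC0 cont=1 payload=0x40=64: acc |= 64<<0 -> acc=64 shift=7
  byte[8]=0x59 cont=0 payload=0x59=89: acc |= 89<<7 -> acc=11456 shift=14 [end]
Varint 5: bytes[7:9] = C0 59 -> value 11456 (2 byte(s))
  byte[9]=0xFA cont=1 payload=0x7A=122: acc |= 122<<0 -> acc=122 shift=7
  byte[10]=0xC2 cont=1 payload=0x42=66: acc |= 66<<7 -> acc=8570 shift=14
  byte[11]=0x72 cont=0 payload=0x72=114: acc |= 114<<14 -> acc=1876346 shift=21 [end]
Varint 6: bytes[9:12] = FA C2 72 -> value 1876346 (3 byte(s))
  byte[12]=0xED cont=1 payload=0x6D=109: acc |= 109<<0 -> acc=109 shift=7
  byte[13]=0x55 cont=0 payload=0x55=85: acc |= 85<<7 -> acc=10989 shift=14 [end]
Varint 7: bytes[12:14] = ED 55 -> value 10989 (2 byte(s))

Answer: 7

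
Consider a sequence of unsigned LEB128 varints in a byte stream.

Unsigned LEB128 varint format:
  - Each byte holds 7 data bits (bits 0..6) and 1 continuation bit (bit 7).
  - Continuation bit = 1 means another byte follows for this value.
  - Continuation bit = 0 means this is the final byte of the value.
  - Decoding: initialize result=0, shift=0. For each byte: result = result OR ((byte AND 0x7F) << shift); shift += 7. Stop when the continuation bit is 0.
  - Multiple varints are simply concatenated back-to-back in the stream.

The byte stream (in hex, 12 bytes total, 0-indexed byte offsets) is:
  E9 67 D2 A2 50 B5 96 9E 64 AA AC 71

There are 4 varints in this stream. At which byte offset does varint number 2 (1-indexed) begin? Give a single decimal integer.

  byte[0]=0xE9 cont=1 payload=0x69=105: acc |= 105<<0 -> acc=105 shift=7
  byte[1]=0x67 cont=0 payload=0x67=103: acc |= 103<<7 -> acc=13289 shift=14 [end]
Varint 1: bytes[0:2] = E9 67 -> value 13289 (2 byte(s))
  byte[2]=0xD2 cont=1 payload=0x52=82: acc |= 82<<0 -> acc=82 shift=7
  byte[3]=0xA2 cont=1 payload=0x22=34: acc |= 34<<7 -> acc=4434 shift=14
  byte[4]=0x50 cont=0 payload=0x50=80: acc |= 80<<14 -> acc=1315154 shift=21 [end]
Varint 2: bytes[2:5] = D2 A2 50 -> value 1315154 (3 byte(s))
  byte[5]=0xB5 cont=1 payload=0x35=53: acc |= 53<<0 -> acc=53 shift=7
  byte[6]=0x96 cont=1 payload=0x16=22: acc |= 22<<7 -> acc=2869 shift=14
  byte[7]=0x9E cont=1 payload=0x1E=30: acc |= 30<<14 -> acc=494389 shift=21
  byte[8]=0x64 cont=0 payload=0x64=100: acc |= 100<<21 -> acc=210209589 shift=28 [end]
Varint 3: bytes[5:9] = B5 96 9E 64 -> value 210209589 (4 byte(s))
  byte[9]=0xAA cont=1 payload=0x2A=42: acc |= 42<<0 -> acc=42 shift=7
  byte[10]=0xAC cont=1 payload=0x2C=44: acc |= 44<<7 -> acc=5674 shift=14
  byte[11]=0x71 cont=0 payload=0x71=113: acc |= 113<<14 -> acc=1857066 shift=21 [end]
Varint 4: bytes[9:12] = AA AC 71 -> value 1857066 (3 byte(s))

Answer: 2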